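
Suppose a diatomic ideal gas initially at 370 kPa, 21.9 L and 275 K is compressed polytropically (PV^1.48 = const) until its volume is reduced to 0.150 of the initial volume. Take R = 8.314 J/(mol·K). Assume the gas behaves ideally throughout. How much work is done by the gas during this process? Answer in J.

n = P₁V₁/(RT₁) = 370×21.9/(8.314×275) = 3.54 mol.
Polytropic n=1.48: T₂ = T₁(V₁/V₂)^(n−1) = 275×(6.67)^0.48 = 684 K; P₂ = P₁(V₁/V₂)^n = 6130 kPa.
W = (P₁V₁−P₂V₂)/(n−1) = (370×21.9−6130×3.28)/0.48 = -25100 J.

-25100 J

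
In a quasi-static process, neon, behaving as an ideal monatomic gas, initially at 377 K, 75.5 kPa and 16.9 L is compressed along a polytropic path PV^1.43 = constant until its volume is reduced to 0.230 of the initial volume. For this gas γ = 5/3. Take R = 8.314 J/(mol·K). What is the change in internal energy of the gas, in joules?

n = P₁V₁/(RT₁) = 75.5×16.9/(8.314×377) = 0.407 mol.
Polytropic n=1.43: T₂ = T₁(V₁/V₂)^(n−1) = 377×(4.35)^0.43 = 709 K; P₂ = P₁(V₁/V₂)^n = 618 kPa.
For an ideal gas ΔU = nCvΔT with Cv = (3/2)R = 12.5 J/(mol·K).
ΔU = 0.407×12.5×(709−377) = 1690 J.

1690 J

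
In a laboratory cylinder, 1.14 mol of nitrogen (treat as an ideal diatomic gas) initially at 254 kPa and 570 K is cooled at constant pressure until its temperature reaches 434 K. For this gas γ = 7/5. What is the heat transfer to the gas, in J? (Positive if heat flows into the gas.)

-4510 J

V₁ = nRT₁/P₁ = 1.14×8.314×570/254 = 21.3 L.
Isobaric: P stays 254 kPa; V/T = const ⇒ T₂ = 434 K, V₂ = 16.2 L.
W = PΔV = 254×(16.2−21.3) kPa·L = -1290 J.
ΔU = nCvΔT = 1.14×20.8×(434−570) = -3220 J.
Q = ΔU + W = nCpΔT = -4510 J.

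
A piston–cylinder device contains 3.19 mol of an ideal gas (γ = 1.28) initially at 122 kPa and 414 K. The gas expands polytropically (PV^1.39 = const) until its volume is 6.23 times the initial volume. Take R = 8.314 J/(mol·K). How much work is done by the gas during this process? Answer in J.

14400 J

V₁ = nRT₁/P₁ = 3.19×8.314×414/122 = 90.0 L.
Polytropic n=1.39: T₂ = T₁(V₁/V₂)^(n−1) = 414×(0.161)^0.39 = 203 K; P₂ = P₁(V₁/V₂)^n = 9.59 kPa.
W = (P₁V₁−P₂V₂)/(n−1) = (122×90.0−9.59×561)/0.39 = 14400 J.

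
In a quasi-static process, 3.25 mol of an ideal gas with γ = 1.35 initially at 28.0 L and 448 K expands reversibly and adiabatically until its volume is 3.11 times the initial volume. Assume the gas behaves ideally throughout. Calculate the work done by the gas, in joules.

11300 J

P₁ = nRT₁/V₁ = 3.25×8.314×448/28.0 = 432 kPa.
Adiabatic: TV^(γ−1) = const ⇒ T₂ = 448×(0.322)^0.350 = 301 K; PV^γ = const ⇒ P₂ = 93.5 kPa.
ΔU = nCvΔT = 3.25×23.8×(301−448) = -11300 J.
Q = 0 for an adiabatic process, so W = −ΔU = 11300 J.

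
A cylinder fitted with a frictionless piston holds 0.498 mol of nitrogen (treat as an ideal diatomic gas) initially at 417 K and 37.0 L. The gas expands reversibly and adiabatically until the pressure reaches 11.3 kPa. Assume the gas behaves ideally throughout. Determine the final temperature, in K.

278 K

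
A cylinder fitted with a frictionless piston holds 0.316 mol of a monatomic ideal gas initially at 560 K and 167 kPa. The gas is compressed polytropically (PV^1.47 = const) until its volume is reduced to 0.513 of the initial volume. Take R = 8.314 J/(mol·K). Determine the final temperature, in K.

766 K

V₁ = nRT₁/P₁ = 0.316×8.314×560/167 = 8.81 L.
Polytropic n=1.47: T₂ = T₁(V₁/V₂)^(n−1) = 560×(1.95)^0.47 = 766 K; P₂ = P₁(V₁/V₂)^n = 445 kPa.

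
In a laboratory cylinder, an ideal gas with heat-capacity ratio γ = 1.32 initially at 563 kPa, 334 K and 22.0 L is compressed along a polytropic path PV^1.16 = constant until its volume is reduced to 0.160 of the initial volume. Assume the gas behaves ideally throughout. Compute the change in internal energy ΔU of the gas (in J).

n = P₁V₁/(RT₁) = 563×22.0/(8.314×334) = 4.46 mol.
Polytropic n=1.16: T₂ = T₁(V₁/V₂)^(n−1) = 334×(6.25)^0.16 = 448 K; P₂ = P₁(V₁/V₂)^n = 4720 kPa.
For an ideal gas ΔU = nCvΔT with Cv = R/(γ−1) = 26.0 J/(mol·K).
ΔU = 4.46×26.0×(448−334) = 13200 J.

13200 J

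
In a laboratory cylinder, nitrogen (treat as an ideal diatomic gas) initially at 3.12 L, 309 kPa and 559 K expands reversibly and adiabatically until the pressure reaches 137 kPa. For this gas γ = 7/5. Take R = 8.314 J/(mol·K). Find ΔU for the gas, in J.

-500 J

n = P₁V₁/(RT₁) = 309×3.12/(8.314×559) = 0.207 mol.
Adiabatic: T₂/T₁ = (P₂/P₁)^((γ−1)/γ) ⇒ T₂ = 559×(0.443)^0.286 = 443 K; V₂ = 5.58 L.
For an ideal gas ΔU = nCvΔT with Cv = (5/2)R = 20.8 J/(mol·K).
ΔU = 0.207×20.8×(443−559) = -500 J.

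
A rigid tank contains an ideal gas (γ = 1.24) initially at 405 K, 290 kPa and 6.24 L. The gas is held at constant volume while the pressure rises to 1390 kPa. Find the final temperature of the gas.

1940 K

Isochoric: V stays 6.24 L; P/T = const ⇒ T₂ = 1940 K, P₂ = 1390 kPa.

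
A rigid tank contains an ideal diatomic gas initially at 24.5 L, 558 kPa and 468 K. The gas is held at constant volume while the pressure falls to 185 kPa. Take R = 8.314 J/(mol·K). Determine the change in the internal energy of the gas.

n = P₁V₁/(RT₁) = 558×24.5/(8.314×468) = 3.51 mol.
Isochoric: V stays 24.5 L; P/T = const ⇒ T₂ = 155 K, P₂ = 185 kPa.
For an ideal gas ΔU = nCvΔT with Cv = (5/2)R = 20.8 J/(mol·K).
ΔU = 3.51×20.8×(155−468) = -22800 J.

-22800 J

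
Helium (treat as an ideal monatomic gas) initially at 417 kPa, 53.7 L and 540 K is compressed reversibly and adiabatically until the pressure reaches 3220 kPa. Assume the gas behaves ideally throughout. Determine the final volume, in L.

Adiabatic: T₂/T₁ = (P₂/P₁)^((γ−1)/γ) ⇒ T₂ = 540×(7.72)^0.400 = 1220 K; V₂ = 15.8 L.

15.8 L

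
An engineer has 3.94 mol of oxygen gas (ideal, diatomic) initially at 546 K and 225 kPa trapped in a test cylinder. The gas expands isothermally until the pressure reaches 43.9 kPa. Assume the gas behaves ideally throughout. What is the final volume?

V₁ = nRT₁/P₁ = 3.94×8.314×546/225 = 79.5 L.
Isothermal: T stays 546 K; PV = const ⇒ V₂ = 407 L, P₂ = 43.9 kPa.

407 L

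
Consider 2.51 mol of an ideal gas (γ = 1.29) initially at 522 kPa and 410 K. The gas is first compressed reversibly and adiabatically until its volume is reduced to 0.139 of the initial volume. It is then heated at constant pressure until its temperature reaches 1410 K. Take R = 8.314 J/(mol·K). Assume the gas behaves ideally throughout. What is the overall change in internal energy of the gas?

V₁ = nRT₁/P₁ = 2.51×8.314×410/522 = 16.4 L.
Step 1 — Adiabatic: TV^(γ−1) = const ⇒ T₂ = 410×(7.19)^0.290 = 727 K; PV^γ = const ⇒ P₂ = 6660 kPa.
ΔU = nCvΔT = 2.51×28.7×(727−410) = 22800 J.
Q = 0 for an adiabatic process, so W = −ΔU = -22800 J.
State after step 1: P = 6660 kPa, V = 2.28 L, T = 727 K.
Step 2 — Isobaric: P stays 6660 kPa; V/T = const ⇒ T₂ = 1410 K, V₂ = 4.42 L.
W = PΔV = 6660×(4.42−2.28) kPa·L = 14300 J.
ΔU = nCvΔT = 2.51×28.7×(1410−727) = 49200 J.
Q = ΔU + W = nCpΔT = 63400 J.
Net over both steps: W = -8520 J, Q = 63400 J, ΔU = 72000 J.

72000 J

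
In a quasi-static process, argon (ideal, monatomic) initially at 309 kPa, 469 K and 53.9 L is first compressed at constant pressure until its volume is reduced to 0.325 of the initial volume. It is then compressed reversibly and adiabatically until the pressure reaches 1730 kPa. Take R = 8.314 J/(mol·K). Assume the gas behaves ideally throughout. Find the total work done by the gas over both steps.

n = P₁V₁/(RT₁) = 309×53.9/(8.314×469) = 4.27 mol.
Step 1 — Isobaric: P stays 309 kPa; V/T = const ⇒ T₂ = 152 K, V₂ = 17.5 L.
W = PΔV = 309×(17.5−53.9) kPa·L = -11200 J.
ΔU = nCvΔT = 4.27×12.5×(152−469) = -16900 J.
Q = ΔU + W = nCpΔT = -28100 J.
State after step 1: P = 309 kPa, V = 17.5 L, T = 152 K.
Step 2 — Adiabatic: T₂/T₁ = (P₂/P₁)^((γ−1)/γ) ⇒ T₂ = 152×(5.60)^0.400 = 304 K; V₂ = 6.23 L.
ΔU = nCvΔT = 4.27×12.5×(304−152) = 8050 J.
Q = 0 for an adiabatic process, so W = −ΔU = -8050 J.
Net over both steps: W = -19300 J, Q = -28100 J, ΔU = -8810 J.

-19300 J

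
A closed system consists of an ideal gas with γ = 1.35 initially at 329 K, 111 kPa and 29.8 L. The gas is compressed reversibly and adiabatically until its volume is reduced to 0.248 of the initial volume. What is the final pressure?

Adiabatic: TV^(γ−1) = const ⇒ T₂ = 329×(4.03)^0.350 = 536 K; PV^γ = const ⇒ P₂ = 729 kPa.

729 kPa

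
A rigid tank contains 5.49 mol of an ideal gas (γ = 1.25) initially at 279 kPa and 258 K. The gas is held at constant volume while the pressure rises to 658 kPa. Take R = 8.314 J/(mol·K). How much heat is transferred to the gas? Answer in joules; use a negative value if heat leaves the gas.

V₁ = nRT₁/P₁ = 5.49×8.314×258/279 = 42.2 L.
Isochoric: V stays 42.2 L; P/T = const ⇒ T₂ = 608 K, P₂ = 658 kPa.
W = 0 (no volume change).
ΔU = nCvΔT = 5.49×33.3×(608−258) = 64000 J.
Q = ΔU = 64000 J.

64000 J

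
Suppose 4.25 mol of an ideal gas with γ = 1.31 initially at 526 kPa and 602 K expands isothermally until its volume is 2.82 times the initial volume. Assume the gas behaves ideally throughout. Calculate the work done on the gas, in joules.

V₁ = nRT₁/P₁ = 4.25×8.314×602/526 = 40.4 L.
Isothermal: T stays 602 K; PV = const ⇒ V₂ = 114 L, P₂ = 187 kPa.
W = nRT ln(V₂/V₁) = 4.25×8.314×602×ln(2.82) = 22100 J.
Work done on the gas = −W_by = -22100 J.

-22100 J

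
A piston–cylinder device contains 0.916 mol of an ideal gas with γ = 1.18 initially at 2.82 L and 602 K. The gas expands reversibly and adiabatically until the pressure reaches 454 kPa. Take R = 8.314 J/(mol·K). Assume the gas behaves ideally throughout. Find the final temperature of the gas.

P₁ = nRT₁/V₁ = 0.916×8.314×602/2.82 = 1630 kPa.
Adiabatic: T₂/T₁ = (P₂/P₁)^((γ−1)/γ) ⇒ T₂ = 602×(0.279)^0.153 = 496 K; V₂ = 8.31 L.

496 K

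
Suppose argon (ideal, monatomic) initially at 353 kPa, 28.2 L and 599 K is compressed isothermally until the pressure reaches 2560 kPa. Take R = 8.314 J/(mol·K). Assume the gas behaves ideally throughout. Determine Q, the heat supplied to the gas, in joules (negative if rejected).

n = P₁V₁/(RT₁) = 353×28.2/(8.314×599) = 2.00 mol.
Isothermal: T stays 599 K; PV = const ⇒ V₂ = 3.89 L, P₂ = 2560 kPa.
ΔU = 0 (ideal gas, T constant).
W = nRT ln(V₂/V₁) = 2.00×8.314×599×ln(0.138) = -19700 J.
Q = ΔU + W = -19700 J.

-19700 J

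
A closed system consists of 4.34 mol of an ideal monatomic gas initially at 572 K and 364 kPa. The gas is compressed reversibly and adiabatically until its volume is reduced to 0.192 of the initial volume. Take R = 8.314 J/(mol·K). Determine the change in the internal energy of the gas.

62100 J

V₁ = nRT₁/P₁ = 4.34×8.314×572/364 = 56.7 L.
Adiabatic: TV^(γ−1) = const ⇒ T₂ = 572×(5.21)^0.667 = 1720 K; PV^γ = const ⇒ P₂ = 5700 kPa.
For an ideal gas ΔU = nCvΔT with Cv = (3/2)R = 12.5 J/(mol·K).
ΔU = 4.34×12.5×(1720−572) = 62100 J.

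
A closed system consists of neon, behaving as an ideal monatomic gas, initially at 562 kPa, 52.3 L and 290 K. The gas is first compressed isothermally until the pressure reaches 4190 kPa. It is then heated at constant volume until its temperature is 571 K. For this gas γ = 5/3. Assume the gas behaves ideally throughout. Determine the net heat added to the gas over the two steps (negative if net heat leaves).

-16300 J

n = P₁V₁/(RT₁) = 562×52.3/(8.314×290) = 12.2 mol.
Step 1 — Isothermal: T stays 290 K; PV = const ⇒ V₂ = 7.01 L, P₂ = 4190 kPa.
ΔU = 0 (ideal gas, T constant).
W = nRT ln(V₂/V₁) = 12.2×8.314×290×ln(0.134) = -59000 J.
Q = ΔU + W = -59000 J.
State after step 1: P = 4190 kPa, V = 7.01 L, T = 290 K.
Step 2 — Isochoric: V stays 7.01 L; P/T = const ⇒ T₂ = 571 K, P₂ = 8250 kPa.
W = 0 (no volume change).
ΔU = nCvΔT = 12.2×12.5×(571−290) = 42700 J.
Q = ΔU = 42700 J.
Net over both steps: W = -59000 J, Q = -16300 J, ΔU = 42700 J.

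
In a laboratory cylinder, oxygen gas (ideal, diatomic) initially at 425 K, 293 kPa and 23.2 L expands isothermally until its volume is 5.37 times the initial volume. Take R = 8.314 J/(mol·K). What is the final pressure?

54.6 kPa

Isothermal: T stays 425 K; PV = const ⇒ V₂ = 125 L, P₂ = 54.6 kPa.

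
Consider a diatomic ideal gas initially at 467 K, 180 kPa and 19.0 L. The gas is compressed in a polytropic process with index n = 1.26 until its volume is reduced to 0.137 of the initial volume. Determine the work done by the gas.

-8900 J

n = P₁V₁/(RT₁) = 180×19.0/(8.314×467) = 0.881 mol.
Polytropic n=1.26: T₂ = T₁(V₁/V₂)^(n−1) = 467×(7.30)^0.26 = 783 K; P₂ = P₁(V₁/V₂)^n = 2200 kPa.
W = (P₁V₁−P₂V₂)/(n−1) = (180×19.0−2200×2.60)/0.26 = -8900 J.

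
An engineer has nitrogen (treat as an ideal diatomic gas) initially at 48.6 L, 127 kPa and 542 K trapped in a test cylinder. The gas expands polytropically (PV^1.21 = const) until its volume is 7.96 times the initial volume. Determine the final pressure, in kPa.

10.3 kPa

Polytropic n=1.21: T₂ = T₁(V₁/V₂)^(n−1) = 542×(0.126)^0.21 = 351 K; P₂ = P₁(V₁/V₂)^n = 10.3 kPa.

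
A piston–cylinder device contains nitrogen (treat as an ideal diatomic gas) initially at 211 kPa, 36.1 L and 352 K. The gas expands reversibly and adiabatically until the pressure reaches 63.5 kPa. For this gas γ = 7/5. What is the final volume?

85.1 L

Adiabatic: T₂/T₁ = (P₂/P₁)^((γ−1)/γ) ⇒ T₂ = 352×(0.301)^0.286 = 250 K; V₂ = 85.1 L.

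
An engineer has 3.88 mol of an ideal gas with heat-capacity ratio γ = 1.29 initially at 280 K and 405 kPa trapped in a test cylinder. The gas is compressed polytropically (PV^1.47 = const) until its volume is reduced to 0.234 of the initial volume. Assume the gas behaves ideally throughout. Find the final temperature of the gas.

V₁ = nRT₁/P₁ = 3.88×8.314×280/405 = 22.3 L.
Polytropic n=1.47: T₂ = T₁(V₁/V₂)^(n−1) = 280×(4.27)^0.47 = 554 K; P₂ = P₁(V₁/V₂)^n = 3430 kPa.

554 K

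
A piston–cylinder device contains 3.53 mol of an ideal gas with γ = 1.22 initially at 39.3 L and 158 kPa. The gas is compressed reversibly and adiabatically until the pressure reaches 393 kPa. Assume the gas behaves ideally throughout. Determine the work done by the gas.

T₁ = P₁V₁/(nR) = 158×39.3/(3.53×8.314) = 212 K.
Adiabatic: T₂/T₁ = (P₂/P₁)^((γ−1)/γ) ⇒ T₂ = 212×(2.49)^0.180 = 249 K; V₂ = 18.6 L.
ΔU = nCvΔT = 3.53×37.8×(249−212) = 5040 J.
Q = 0 for an adiabatic process, so W = −ΔU = -5040 J.

-5040 J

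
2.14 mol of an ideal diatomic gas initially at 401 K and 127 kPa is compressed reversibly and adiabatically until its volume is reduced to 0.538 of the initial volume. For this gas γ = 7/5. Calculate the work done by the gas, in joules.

V₁ = nRT₁/P₁ = 2.14×8.314×401/127 = 56.2 L.
Adiabatic: TV^(γ−1) = const ⇒ T₂ = 401×(1.86)^0.400 = 514 K; PV^γ = const ⇒ P₂ = 302 kPa.
ΔU = nCvΔT = 2.14×20.8×(514−401) = 5020 J.
Q = 0 for an adiabatic process, so W = −ΔU = -5020 J.

-5020 J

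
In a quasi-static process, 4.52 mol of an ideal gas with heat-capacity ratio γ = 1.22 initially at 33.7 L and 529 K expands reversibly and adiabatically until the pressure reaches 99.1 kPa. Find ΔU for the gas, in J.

P₁ = nRT₁/V₁ = 4.52×8.314×529/33.7 = 590 kPa.
Adiabatic: T₂/T₁ = (P₂/P₁)^((γ−1)/γ) ⇒ T₂ = 529×(0.168)^0.180 = 383 K; V₂ = 145 L.
For an ideal gas ΔU = nCvΔT with Cv = R/(γ−1) = 37.8 J/(mol·K).
ΔU = 4.52×37.8×(383−529) = -24900 J.

-24900 J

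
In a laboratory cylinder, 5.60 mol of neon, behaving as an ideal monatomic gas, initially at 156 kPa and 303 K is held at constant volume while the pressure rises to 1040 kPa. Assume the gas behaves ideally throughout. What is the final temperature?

V₁ = nRT₁/P₁ = 5.60×8.314×303/156 = 90.4 L.
Isochoric: V stays 90.4 L; P/T = const ⇒ T₂ = 2020 K, P₂ = 1040 kPa.

2020 K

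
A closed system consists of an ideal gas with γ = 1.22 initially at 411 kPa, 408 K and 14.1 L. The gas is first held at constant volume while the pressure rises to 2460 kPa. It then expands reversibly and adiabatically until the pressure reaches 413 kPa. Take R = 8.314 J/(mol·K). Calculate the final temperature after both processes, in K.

n = P₁V₁/(RT₁) = 411×14.1/(8.314×408) = 1.71 mol.
Step 1 — Isochoric: V stays 14.1 L; P/T = const ⇒ T₂ = 2440 K, P₂ = 2460 kPa.
W = 0 (no volume change).
ΔU = nCvΔT = 1.71×37.8×(2440−408) = 131000 J.
Q = ΔU = 131000 J.
State after step 1: P = 2460 kPa, V = 14.1 L, T = 2440 K.
Step 2 — Adiabatic: T₂/T₁ = (P₂/P₁)^((γ−1)/γ) ⇒ T₂ = 2440×(0.168)^0.180 = 1770 K; V₂ = 60.9 L.
ΔU = nCvΔT = 1.71×37.8×(1770−2440) = -43400 J.
Q = 0 for an adiabatic process, so W = −ΔU = 43400 J.
Net over both steps: W = 43400 J, Q = 131000 J, ΔU = 87900 J.

1770 K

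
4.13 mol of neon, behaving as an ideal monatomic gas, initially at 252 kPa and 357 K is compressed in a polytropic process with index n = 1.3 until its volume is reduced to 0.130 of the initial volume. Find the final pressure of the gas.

V₁ = nRT₁/P₁ = 4.13×8.314×357/252 = 48.6 L.
Polytropic n=1.3: T₂ = T₁(V₁/V₂)^(n−1) = 357×(7.69)^0.30 = 658 K; P₂ = P₁(V₁/V₂)^n = 3570 kPa.

3570 kPa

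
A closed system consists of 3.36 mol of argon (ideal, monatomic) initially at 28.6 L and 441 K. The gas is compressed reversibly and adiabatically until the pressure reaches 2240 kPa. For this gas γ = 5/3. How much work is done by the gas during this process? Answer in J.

P₁ = nRT₁/V₁ = 3.36×8.314×441/28.6 = 431 kPa.
Adiabatic: T₂/T₁ = (P₂/P₁)^((γ−1)/γ) ⇒ T₂ = 441×(5.20)^0.400 = 853 K; V₂ = 10.6 L.
ΔU = nCvΔT = 3.36×12.5×(853−441) = 17300 J.
Q = 0 for an adiabatic process, so W = −ΔU = -17300 J.

-17300 J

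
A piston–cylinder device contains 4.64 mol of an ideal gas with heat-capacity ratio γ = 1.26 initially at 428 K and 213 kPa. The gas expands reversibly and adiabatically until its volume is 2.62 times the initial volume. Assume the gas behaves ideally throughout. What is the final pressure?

V₁ = nRT₁/P₁ = 4.64×8.314×428/213 = 77.5 L.
Adiabatic: TV^(γ−1) = const ⇒ T₂ = 428×(0.382)^0.260 = 333 K; PV^γ = const ⇒ P₂ = 63.3 kPa.

63.3 kPa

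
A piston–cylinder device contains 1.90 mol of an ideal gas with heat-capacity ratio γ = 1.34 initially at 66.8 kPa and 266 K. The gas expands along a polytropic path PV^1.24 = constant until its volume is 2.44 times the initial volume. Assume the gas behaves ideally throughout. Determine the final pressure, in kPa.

22.1 kPa

V₁ = nRT₁/P₁ = 1.90×8.314×266/66.8 = 62.9 L.
Polytropic n=1.24: T₂ = T₁(V₁/V₂)^(n−1) = 266×(0.410)^0.24 = 215 K; P₂ = P₁(V₁/V₂)^n = 22.1 kPa.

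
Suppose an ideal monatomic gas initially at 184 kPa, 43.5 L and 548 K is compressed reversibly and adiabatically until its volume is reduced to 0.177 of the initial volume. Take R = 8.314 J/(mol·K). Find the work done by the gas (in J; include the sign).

n = P₁V₁/(RT₁) = 184×43.5/(8.314×548) = 1.76 mol.
Adiabatic: TV^(γ−1) = const ⇒ T₂ = 548×(5.65)^0.667 = 1740 K; PV^γ = const ⇒ P₂ = 3300 kPa.
ΔU = nCvΔT = 1.76×12.5×(1740−548) = 26100 J.
Q = 0 for an adiabatic process, so W = −ΔU = -26100 J.

-26100 J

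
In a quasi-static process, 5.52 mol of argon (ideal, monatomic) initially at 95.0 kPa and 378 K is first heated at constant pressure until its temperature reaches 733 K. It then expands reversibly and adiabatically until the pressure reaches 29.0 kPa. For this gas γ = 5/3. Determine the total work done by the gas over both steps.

V₁ = nRT₁/P₁ = 5.52×8.314×378/95.0 = 183 L.
Step 1 — Isobaric: P stays 95.0 kPa; V/T = const ⇒ T₂ = 733 K, V₂ = 354 L.
W = PΔV = 95.0×(354−183) kPa·L = 16300 J.
ΔU = nCvΔT = 5.52×12.5×(733−378) = 24400 J.
Q = ΔU + W = nCpΔT = 40700 J.
State after step 1: P = 95.0 kPa, V = 354 L, T = 733 K.
Step 2 — Adiabatic: T₂/T₁ = (P₂/P₁)^((γ−1)/γ) ⇒ T₂ = 733×(0.305)^0.400 = 456 K; V₂ = 722 L.
ΔU = nCvΔT = 5.52×12.5×(456−733) = -19100 J.
Q = 0 for an adiabatic process, so W = −ΔU = 19100 J.
Net over both steps: W = 35400 J, Q = 40700 J, ΔU = 5370 J.

35400 J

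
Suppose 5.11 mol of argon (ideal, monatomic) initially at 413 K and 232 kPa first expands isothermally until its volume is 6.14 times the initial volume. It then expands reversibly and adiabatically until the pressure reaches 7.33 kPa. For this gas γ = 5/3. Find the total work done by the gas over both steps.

44500 J

V₁ = nRT₁/P₁ = 5.11×8.314×413/232 = 75.6 L.
Step 1 — Isothermal: T stays 413 K; PV = const ⇒ V₂ = 464 L, P₂ = 37.8 kPa.
ΔU = 0 (ideal gas, T constant).
W = nRT ln(V₂/V₁) = 5.11×8.314×413×ln(6.14) = 31800 J.
Q = ΔU + W = 31800 J.
State after step 1: P = 37.8 kPa, V = 464 L, T = 413 K.
Step 2 — Adiabatic: T₂/T₁ = (P₂/P₁)^((γ−1)/γ) ⇒ T₂ = 413×(0.194)^0.400 = 214 K; V₂ = 1240 L.
ΔU = nCvΔT = 5.11×12.5×(214−413) = -12700 J.
Q = 0 for an adiabatic process, so W = −ΔU = 12700 J.
Net over both steps: W = 44500 J, Q = 31800 J, ΔU = -12700 J.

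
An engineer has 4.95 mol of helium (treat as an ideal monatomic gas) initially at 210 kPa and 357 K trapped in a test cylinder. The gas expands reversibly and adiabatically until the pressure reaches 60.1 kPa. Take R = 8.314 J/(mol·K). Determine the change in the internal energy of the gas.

-8680 J

V₁ = nRT₁/P₁ = 4.95×8.314×357/210 = 70.0 L.
Adiabatic: T₂/T₁ = (P₂/P₁)^((γ−1)/γ) ⇒ T₂ = 357×(0.286)^0.400 = 216 K; V₂ = 148 L.
For an ideal gas ΔU = nCvΔT with Cv = (3/2)R = 12.5 J/(mol·K).
ΔU = 4.95×12.5×(216−357) = -8680 J.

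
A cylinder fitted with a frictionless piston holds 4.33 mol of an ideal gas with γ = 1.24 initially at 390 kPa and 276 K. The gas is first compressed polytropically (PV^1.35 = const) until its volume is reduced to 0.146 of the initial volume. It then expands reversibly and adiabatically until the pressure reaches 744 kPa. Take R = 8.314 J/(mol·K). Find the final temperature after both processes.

V₁ = nRT₁/P₁ = 4.33×8.314×276/390 = 25.5 L.
Step 1 — Polytropic n=1.35: T₂ = T₁(V₁/V₂)^(n−1) = 276×(6.85)^0.35 = 541 K; P₂ = P₁(V₁/V₂)^n = 5240 kPa.
W = (P₁V₁−P₂V₂)/(n−1) = (390×25.5−5240×3.72)/0.35 = -27300 J.
ΔU = nCvΔT = 4.33×34.6×(541−276) = 39800 J.
Q = ΔU + W = 12500 J.
State after step 1: P = 5240 kPa, V = 3.72 L, T = 541 K.
Step 2 — Adiabatic: T₂/T₁ = (P₂/P₁)^((γ−1)/γ) ⇒ T₂ = 541×(0.142)^0.194 = 371 K; V₂ = 17.9 L.
ΔU = nCvΔT = 4.33×34.6×(371−541) = -25500 J.
Q = 0 for an adiabatic process, so W = −ΔU = 25500 J.
Net over both steps: W = -1740 J, Q = 12500 J, ΔU = 14200 J.

371 K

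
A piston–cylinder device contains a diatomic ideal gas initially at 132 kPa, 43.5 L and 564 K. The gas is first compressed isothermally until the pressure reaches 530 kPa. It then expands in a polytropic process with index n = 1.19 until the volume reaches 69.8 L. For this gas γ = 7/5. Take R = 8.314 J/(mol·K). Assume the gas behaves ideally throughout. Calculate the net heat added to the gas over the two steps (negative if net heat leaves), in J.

-3250 J

n = P₁V₁/(RT₁) = 132×43.5/(8.314×564) = 1.22 mol.
Step 1 — Isothermal: T stays 564 K; PV = const ⇒ V₂ = 10.8 L, P₂ = 530 kPa.
ΔU = 0 (ideal gas, T constant).
W = nRT ln(V₂/V₁) = 1.22×8.314×564×ln(0.249) = -7980 J.
Q = ΔU + W = -7980 J.
State after step 1: P = 530 kPa, V = 10.8 L, T = 564 K.
Step 2 — Polytropic n=1.19: T₂ = T₁(V₁/V₂)^(n−1) = 564×(0.155)^0.19 = 396 K; P₂ = P₁(V₁/V₂)^n = 57.7 kPa.
W = (P₁V₁−P₂V₂)/(n−1) = (530×10.8−57.7×69.8)/0.19 = 9010 J.
ΔU = nCvΔT = 1.22×20.8×(396−564) = -4280 J.
Q = ΔU + W = 4730 J.
Net over both steps: W = 1030 J, Q = -3250 J, ΔU = -4280 J.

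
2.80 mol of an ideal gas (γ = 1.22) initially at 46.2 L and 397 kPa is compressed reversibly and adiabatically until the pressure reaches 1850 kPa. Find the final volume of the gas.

13.1 L

T₁ = P₁V₁/(nR) = 397×46.2/(2.80×8.314) = 788 K.
Adiabatic: T₂/T₁ = (P₂/P₁)^((γ−1)/γ) ⇒ T₂ = 788×(4.66)^0.180 = 1040 K; V₂ = 13.1 L.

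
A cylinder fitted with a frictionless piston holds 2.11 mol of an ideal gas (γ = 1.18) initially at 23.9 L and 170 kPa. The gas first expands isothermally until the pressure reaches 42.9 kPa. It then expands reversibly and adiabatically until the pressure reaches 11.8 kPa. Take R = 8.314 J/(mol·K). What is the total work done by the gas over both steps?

T₁ = P₁V₁/(nR) = 170×23.9/(2.11×8.314) = 232 K.
Step 1 — Isothermal: T stays 232 K; PV = const ⇒ V₂ = 94.7 L, P₂ = 42.9 kPa.
ΔU = 0 (ideal gas, T constant).
W = nRT ln(V₂/V₁) = 2.11×8.314×232×ln(3.96) = 5590 J.
Q = ΔU + W = 5590 J.
State after step 1: P = 42.9 kPa, V = 94.7 L, T = 232 K.
Step 2 — Adiabatic: T₂/T₁ = (P₂/P₁)^((γ−1)/γ) ⇒ T₂ = 232×(0.275)^0.153 = 190 K; V₂ = 283 L.
ΔU = nCvΔT = 2.11×46.2×(190−232) = -4030 J.
Q = 0 for an adiabatic process, so W = −ΔU = 4030 J.
Net over both steps: W = 9630 J, Q = 5590 J, ΔU = -4030 J.

9630 J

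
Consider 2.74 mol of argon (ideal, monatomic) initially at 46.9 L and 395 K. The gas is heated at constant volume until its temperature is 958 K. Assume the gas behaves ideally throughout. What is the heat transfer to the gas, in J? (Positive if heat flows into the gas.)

19200 J

P₁ = nRT₁/V₁ = 2.74×8.314×395/46.9 = 192 kPa.
Isochoric: V stays 46.9 L; P/T = const ⇒ T₂ = 958 K, P₂ = 465 kPa.
W = 0 (no volume change).
ΔU = nCvΔT = 2.74×12.5×(958−395) = 19200 J.
Q = ΔU = 19200 J.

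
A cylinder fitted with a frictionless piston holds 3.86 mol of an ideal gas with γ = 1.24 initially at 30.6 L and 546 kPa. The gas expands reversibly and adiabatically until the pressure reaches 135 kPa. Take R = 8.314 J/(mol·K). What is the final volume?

T₁ = P₁V₁/(nR) = 546×30.6/(3.86×8.314) = 521 K.
Adiabatic: T₂/T₁ = (P₂/P₁)^((γ−1)/γ) ⇒ T₂ = 521×(0.247)^0.194 = 397 K; V₂ = 94.4 L.

94.4 L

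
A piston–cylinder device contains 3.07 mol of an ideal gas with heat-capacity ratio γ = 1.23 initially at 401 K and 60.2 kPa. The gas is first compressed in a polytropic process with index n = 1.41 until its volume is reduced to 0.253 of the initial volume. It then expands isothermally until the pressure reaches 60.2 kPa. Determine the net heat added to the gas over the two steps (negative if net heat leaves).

49600 J

V₁ = nRT₁/P₁ = 3.07×8.314×401/60.2 = 170 L.
Step 1 — Polytropic n=1.41: T₂ = T₁(V₁/V₂)^(n−1) = 401×(3.95)^0.41 = 704 K; P₂ = P₁(V₁/V₂)^n = 418 kPa.
W = (P₁V₁−P₂V₂)/(n−1) = (60.2×170−418×43.0)/0.41 = -18900 J.
ΔU = nCvΔT = 3.07×36.1×(704−401) = 33700 J.
Q = ΔU + W = 14800 J.
State after step 1: P = 418 kPa, V = 43.0 L, T = 704 K.
Step 2 — Isothermal: T stays 704 K; PV = const ⇒ V₂ = 299 L, P₂ = 60.2 kPa.
ΔU = 0 (ideal gas, T constant).
W = nRT ln(V₂/V₁) = 3.07×8.314×704×ln(6.94) = 34800 J.
Q = ΔU + W = 34800 J.
Net over both steps: W = 16000 J, Q = 49600 J, ΔU = 33700 J.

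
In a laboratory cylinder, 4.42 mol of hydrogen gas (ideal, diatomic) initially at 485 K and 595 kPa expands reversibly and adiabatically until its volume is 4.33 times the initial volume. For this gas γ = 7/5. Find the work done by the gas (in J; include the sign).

19800 J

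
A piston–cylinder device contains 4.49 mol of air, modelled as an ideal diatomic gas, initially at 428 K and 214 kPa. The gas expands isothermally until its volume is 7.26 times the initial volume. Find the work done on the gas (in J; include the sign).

-31700 J

V₁ = nRT₁/P₁ = 4.49×8.314×428/214 = 74.7 L.
Isothermal: T stays 428 K; PV = const ⇒ V₂ = 542 L, P₂ = 29.5 kPa.
W = nRT ln(V₂/V₁) = 4.49×8.314×428×ln(7.26) = 31700 J.
Work done on the gas = −W_by = -31700 J.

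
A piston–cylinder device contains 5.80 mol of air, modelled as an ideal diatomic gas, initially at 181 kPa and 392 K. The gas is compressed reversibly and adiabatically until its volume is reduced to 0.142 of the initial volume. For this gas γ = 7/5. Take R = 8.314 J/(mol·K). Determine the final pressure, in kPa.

V₁ = nRT₁/P₁ = 5.80×8.314×392/181 = 104 L.
Adiabatic: TV^(γ−1) = const ⇒ T₂ = 392×(7.04)^0.400 = 856 K; PV^γ = const ⇒ P₂ = 2780 kPa.

2780 kPa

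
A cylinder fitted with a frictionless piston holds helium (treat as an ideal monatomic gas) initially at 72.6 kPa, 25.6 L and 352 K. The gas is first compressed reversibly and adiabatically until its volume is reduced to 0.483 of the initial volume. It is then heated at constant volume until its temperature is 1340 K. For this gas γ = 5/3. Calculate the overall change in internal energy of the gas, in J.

n = P₁V₁/(RT₁) = 72.6×25.6/(8.314×352) = 0.635 mol.
Step 1 — Adiabatic: TV^(γ−1) = const ⇒ T₂ = 352×(2.07)^0.667 = 572 K; PV^γ = const ⇒ P₂ = 244 kPa.
ΔU = nCvΔT = 0.635×12.5×(572−352) = 1740 J.
Q = 0 for an adiabatic process, so W = −ΔU = -1740 J.
State after step 1: P = 244 kPa, V = 12.4 L, T = 572 K.
Step 2 — Isochoric: V stays 12.4 L; P/T = const ⇒ T₂ = 1340 K, P₂ = 572 kPa.
W = 0 (no volume change).
ΔU = nCvΔT = 0.635×12.5×(1340−572) = 6080 J.
Q = ΔU = 6080 J.
Net over both steps: W = -1740 J, Q = 6080 J, ΔU = 7820 J.

7820 J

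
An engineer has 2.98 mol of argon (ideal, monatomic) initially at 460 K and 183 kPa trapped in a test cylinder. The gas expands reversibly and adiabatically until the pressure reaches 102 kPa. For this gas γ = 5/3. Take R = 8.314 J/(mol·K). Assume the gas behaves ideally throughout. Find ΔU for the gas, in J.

-3560 J

V₁ = nRT₁/P₁ = 2.98×8.314×460/183 = 62.3 L.
Adiabatic: T₂/T₁ = (P₂/P₁)^((γ−1)/γ) ⇒ T₂ = 460×(0.557)^0.400 = 364 K; V₂ = 88.4 L.
For an ideal gas ΔU = nCvΔT with Cv = (3/2)R = 12.5 J/(mol·K).
ΔU = 2.98×12.5×(364−460) = -3560 J.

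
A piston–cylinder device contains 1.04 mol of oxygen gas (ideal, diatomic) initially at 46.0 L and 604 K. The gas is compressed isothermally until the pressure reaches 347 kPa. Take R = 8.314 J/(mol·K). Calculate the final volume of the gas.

P₁ = nRT₁/V₁ = 1.04×8.314×604/46.0 = 114 kPa.
Isothermal: T stays 604 K; PV = const ⇒ V₂ = 15.1 L, P₂ = 347 kPa.

15.1 L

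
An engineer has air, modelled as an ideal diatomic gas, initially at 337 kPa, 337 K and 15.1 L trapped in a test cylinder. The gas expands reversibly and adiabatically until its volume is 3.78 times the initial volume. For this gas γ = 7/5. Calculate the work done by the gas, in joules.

5250 J

n = P₁V₁/(RT₁) = 337×15.1/(8.314×337) = 1.82 mol.
Adiabatic: TV^(γ−1) = const ⇒ T₂ = 337×(0.265)^0.400 = 198 K; PV^γ = const ⇒ P₂ = 52.4 kPa.
ΔU = nCvΔT = 1.82×20.8×(198−337) = -5250 J.
Q = 0 for an adiabatic process, so W = −ΔU = 5250 J.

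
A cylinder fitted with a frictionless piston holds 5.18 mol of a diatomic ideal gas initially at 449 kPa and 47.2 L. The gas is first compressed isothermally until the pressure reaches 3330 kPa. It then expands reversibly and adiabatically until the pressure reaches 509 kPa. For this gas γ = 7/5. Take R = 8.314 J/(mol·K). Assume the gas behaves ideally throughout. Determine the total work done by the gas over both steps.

-20500 J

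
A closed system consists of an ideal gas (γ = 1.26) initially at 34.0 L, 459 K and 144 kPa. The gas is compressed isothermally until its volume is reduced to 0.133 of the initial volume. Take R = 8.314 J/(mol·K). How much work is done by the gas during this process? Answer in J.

-9880 J

n = P₁V₁/(RT₁) = 144×34.0/(8.314×459) = 1.28 mol.
Isothermal: T stays 459 K; PV = const ⇒ V₂ = 4.52 L, P₂ = 1080 kPa.
W = nRT ln(V₂/V₁) = 1.28×8.314×459×ln(0.133) = -9880 J.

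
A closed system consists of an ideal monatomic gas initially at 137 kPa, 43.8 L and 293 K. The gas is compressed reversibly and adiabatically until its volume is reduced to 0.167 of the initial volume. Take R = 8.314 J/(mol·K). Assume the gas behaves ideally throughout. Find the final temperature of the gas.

966 K

Adiabatic: TV^(γ−1) = const ⇒ T₂ = 293×(5.99)^0.667 = 966 K; PV^γ = const ⇒ P₂ = 2710 kPa.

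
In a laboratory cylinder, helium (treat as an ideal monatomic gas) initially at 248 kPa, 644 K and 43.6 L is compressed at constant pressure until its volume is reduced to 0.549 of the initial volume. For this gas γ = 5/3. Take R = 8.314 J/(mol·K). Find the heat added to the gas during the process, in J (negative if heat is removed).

-12200 J

n = P₁V₁/(RT₁) = 248×43.6/(8.314×644) = 2.02 mol.
Isobaric: P stays 248 kPa; V/T = const ⇒ T₂ = 354 K, V₂ = 23.9 L.
W = PΔV = 248×(23.9−43.6) kPa·L = -4880 J.
ΔU = nCvΔT = 2.02×12.5×(354−644) = -7310 J.
Q = ΔU + W = nCpΔT = -12200 J.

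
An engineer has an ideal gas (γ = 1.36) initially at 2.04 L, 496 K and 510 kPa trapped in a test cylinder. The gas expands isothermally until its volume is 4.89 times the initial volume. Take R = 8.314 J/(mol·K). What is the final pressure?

104 kPa

Isothermal: T stays 496 K; PV = const ⇒ V₂ = 9.98 L, P₂ = 104 kPa.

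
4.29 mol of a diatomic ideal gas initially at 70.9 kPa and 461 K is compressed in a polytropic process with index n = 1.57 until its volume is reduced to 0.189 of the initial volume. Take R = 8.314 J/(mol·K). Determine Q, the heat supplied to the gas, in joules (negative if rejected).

19400 J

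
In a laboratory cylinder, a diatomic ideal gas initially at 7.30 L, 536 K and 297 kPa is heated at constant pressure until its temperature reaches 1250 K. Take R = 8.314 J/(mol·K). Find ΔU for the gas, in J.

n = P₁V₁/(RT₁) = 297×7.30/(8.314×536) = 0.487 mol.
Isobaric: P stays 297 kPa; V/T = const ⇒ T₂ = 1250 K, V₂ = 17.0 L.
For an ideal gas ΔU = nCvΔT with Cv = (5/2)R = 20.8 J/(mol·K).
ΔU = 0.487×20.8×(1250−536) = 7220 J.

7220 J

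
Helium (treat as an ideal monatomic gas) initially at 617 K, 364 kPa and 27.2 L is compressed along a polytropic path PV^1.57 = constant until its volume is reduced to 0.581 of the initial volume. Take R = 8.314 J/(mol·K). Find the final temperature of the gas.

841 K

Polytropic n=1.57: T₂ = T₁(V₁/V₂)^(n−1) = 617×(1.72)^0.57 = 841 K; P₂ = P₁(V₁/V₂)^n = 854 kPa.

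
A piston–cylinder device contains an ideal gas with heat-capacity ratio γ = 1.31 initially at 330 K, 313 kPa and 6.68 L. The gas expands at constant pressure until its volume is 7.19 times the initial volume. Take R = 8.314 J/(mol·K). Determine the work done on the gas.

n = P₁V₁/(RT₁) = 313×6.68/(8.314×330) = 0.762 mol.
Isobaric: P stays 313 kPa; V/T = const ⇒ T₂ = 2370 K, V₂ = 48.0 L.
W = PΔV = 313×(48.0−6.68) kPa·L = 12900 J.
Work done on the gas = −W_by = -12900 J.

-12900 J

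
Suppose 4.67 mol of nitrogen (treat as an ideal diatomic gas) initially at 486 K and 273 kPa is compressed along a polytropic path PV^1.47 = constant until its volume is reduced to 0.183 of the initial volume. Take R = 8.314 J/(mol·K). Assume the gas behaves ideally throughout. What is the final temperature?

1080 K

V₁ = nRT₁/P₁ = 4.67×8.314×486/273 = 69.1 L.
Polytropic n=1.47: T₂ = T₁(V₁/V₂)^(n−1) = 486×(5.46)^0.47 = 1080 K; P₂ = P₁(V₁/V₂)^n = 3310 kPa.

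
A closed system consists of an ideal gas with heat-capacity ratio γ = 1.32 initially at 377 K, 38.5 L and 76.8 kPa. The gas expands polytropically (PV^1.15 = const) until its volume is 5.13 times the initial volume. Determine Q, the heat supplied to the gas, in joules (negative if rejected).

n = P₁V₁/(RT₁) = 76.8×38.5/(8.314×377) = 0.943 mol.
Polytropic n=1.15: T₂ = T₁(V₁/V₂)^(n−1) = 377×(0.195)^0.15 = 295 K; P₂ = P₁(V₁/V₂)^n = 11.7 kPa.
W = (P₁V₁−P₂V₂)/(n−1) = (76.8×38.5−11.7×198)/0.15 = 4290 J.
ΔU = nCvΔT = 0.943×26.0×(295−377) = -2010 J.
Q = ΔU + W = 2280 J.

2280 J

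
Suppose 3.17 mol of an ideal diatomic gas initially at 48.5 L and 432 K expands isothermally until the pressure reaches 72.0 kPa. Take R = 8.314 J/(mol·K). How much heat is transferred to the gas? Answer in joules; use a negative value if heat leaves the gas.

13500 J

P₁ = nRT₁/V₁ = 3.17×8.314×432/48.5 = 235 kPa.
Isothermal: T stays 432 K; PV = const ⇒ V₂ = 158 L, P₂ = 72.0 kPa.
ΔU = 0 (ideal gas, T constant).
W = nRT ln(V₂/V₁) = 3.17×8.314×432×ln(3.26) = 13500 J.
Q = ΔU + W = 13500 J.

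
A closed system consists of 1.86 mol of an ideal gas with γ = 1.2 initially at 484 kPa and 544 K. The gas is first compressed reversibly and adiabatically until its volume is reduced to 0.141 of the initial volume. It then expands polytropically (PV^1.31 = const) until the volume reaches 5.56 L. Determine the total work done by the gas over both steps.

V₁ = nRT₁/P₁ = 1.86×8.314×544/484 = 17.4 L.
Step 1 — Adiabatic: TV^(γ−1) = const ⇒ T₂ = 544×(7.09)^0.200 = 805 K; PV^γ = const ⇒ P₂ = 5080 kPa.
ΔU = nCvΔT = 1.86×41.6×(805−544) = 20200 J.
Q = 0 for an adiabatic process, so W = −ΔU = -20200 J.
State after step 1: P = 5080 kPa, V = 2.45 L, T = 805 K.
Step 2 — Polytropic n=1.31: T₂ = T₁(V₁/V₂)^(n−1) = 805×(0.441)^0.31 = 624 K; P₂ = P₁(V₁/V₂)^n = 1740 kPa.
W = (P₁V₁−P₂V₂)/(n−1) = (5080×2.45−1740×5.56)/0.31 = 9010 J.
ΔU = nCvΔT = 1.86×41.6×(624−805) = -14000 J.
Q = ΔU + W = -4950 J.
Net over both steps: W = -11200 J, Q = -4950 J, ΔU = 6220 J.

-11200 J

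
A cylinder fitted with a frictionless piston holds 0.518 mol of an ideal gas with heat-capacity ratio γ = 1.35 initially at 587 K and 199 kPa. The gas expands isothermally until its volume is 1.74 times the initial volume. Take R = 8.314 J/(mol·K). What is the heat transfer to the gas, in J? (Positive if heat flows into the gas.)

1400 J

V₁ = nRT₁/P₁ = 0.518×8.314×587/199 = 12.7 L.
Isothermal: T stays 587 K; PV = const ⇒ V₂ = 22.1 L, P₂ = 114 kPa.
ΔU = 0 (ideal gas, T constant).
W = nRT ln(V₂/V₁) = 0.518×8.314×587×ln(1.74) = 1400 J.
Q = ΔU + W = 1400 J.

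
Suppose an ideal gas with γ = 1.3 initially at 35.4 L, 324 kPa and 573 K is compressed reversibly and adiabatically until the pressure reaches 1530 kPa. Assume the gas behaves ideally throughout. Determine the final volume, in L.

10.7 L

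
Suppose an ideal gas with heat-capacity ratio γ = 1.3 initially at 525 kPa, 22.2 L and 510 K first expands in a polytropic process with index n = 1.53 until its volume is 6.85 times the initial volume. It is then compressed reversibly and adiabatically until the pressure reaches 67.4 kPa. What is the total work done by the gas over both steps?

10900 J

n = P₁V₁/(RT₁) = 525×22.2/(8.314×510) = 2.75 mol.
Step 1 — Polytropic n=1.53: T₂ = T₁(V₁/V₂)^(n−1) = 510×(0.146)^0.53 = 184 K; P₂ = P₁(V₁/V₂)^n = 27.6 kPa.
W = (P₁V₁−P₂V₂)/(n−1) = (525×22.2−27.6×152)/0.53 = 14100 J.
ΔU = nCvΔT = 2.75×27.7×(184−510) = -24800 J.
Q = ΔU + W = -10800 J.
State after step 1: P = 27.6 kPa, V = 152 L, T = 184 K.
Step 2 — Adiabatic: T₂/T₁ = (P₂/P₁)^((γ−1)/γ) ⇒ T₂ = 184×(2.44)^0.231 = 226 K; V₂ = 76.6 L.
ΔU = nCvΔT = 2.75×27.7×(226−184) = 3200 J.
Q = 0 for an adiabatic process, so W = −ΔU = -3200 J.
Net over both steps: W = 10900 J, Q = -10800 J, ΔU = -21600 J.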